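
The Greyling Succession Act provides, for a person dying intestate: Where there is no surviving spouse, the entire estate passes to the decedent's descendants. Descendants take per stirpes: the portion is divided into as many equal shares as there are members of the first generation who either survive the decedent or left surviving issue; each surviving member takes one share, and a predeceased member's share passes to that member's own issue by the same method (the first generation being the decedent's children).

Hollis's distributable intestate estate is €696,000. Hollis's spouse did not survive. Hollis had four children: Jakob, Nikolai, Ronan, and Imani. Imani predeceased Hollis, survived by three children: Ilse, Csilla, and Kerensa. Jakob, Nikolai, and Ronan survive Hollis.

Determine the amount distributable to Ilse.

The entire €696,000 passes to the descendants.
That amount (€696,000) is divided into 4 shares of €174,000: Jakob, Nikolai, and Ronan each take €174,000; Imani's €174,000 share passes to Imani's issue.
Imani's share (€174,000) is divided into 3 shares of €58,000: Ilse, Csilla, and Kerensa each take €58,000.

Ilse receives €58,000.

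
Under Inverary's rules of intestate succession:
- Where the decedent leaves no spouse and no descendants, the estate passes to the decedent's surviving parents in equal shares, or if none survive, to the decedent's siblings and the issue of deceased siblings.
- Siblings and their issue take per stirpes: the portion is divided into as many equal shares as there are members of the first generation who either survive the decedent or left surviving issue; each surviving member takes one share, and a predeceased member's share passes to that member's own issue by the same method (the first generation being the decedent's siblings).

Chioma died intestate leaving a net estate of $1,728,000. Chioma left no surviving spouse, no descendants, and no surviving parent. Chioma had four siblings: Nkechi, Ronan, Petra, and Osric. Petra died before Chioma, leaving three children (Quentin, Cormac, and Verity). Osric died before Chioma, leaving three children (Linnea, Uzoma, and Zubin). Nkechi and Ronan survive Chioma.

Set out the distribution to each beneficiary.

Nkechi: $432,000; Ronan: $432,000; Quentin: $144,000; Cormac: $144,000; Verity: $144,000; Linnea: $144,000; Uzoma: $144,000; Zubin: $144,000

The entire $1,728,000 passes to the siblings and their issue.
That amount ($1,728,000) is divided into 4 shares of $432,000: Nkechi and Ronan each take $432,000; Petra's $432,000 share passes to Petra's issue; Osric's $432,000 share passes to Osric's issue.
Petra's share ($432,000) is divided into 3 shares of $144,000: Quentin, Cormac, and Verity each take $144,000.
Osric's share ($432,000) is divided into 3 shares of $144,000: Linnea, Uzoma, and Zubin each take $144,000.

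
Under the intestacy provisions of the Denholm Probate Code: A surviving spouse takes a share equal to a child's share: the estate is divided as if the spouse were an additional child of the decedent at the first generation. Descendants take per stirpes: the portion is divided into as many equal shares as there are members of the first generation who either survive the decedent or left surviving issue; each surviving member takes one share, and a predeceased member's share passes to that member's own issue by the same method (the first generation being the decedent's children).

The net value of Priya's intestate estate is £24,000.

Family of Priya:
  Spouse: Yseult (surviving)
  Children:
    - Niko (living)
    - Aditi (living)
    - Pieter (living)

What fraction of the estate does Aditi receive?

Aditi receives 1/4 of the estate.

The spouse counts as an additional share at the children's level, so there are 4 primary shares of £6,000. Yseult takes one such share (£6,000).
The children's combined portion (£18,000) is divided into 3 shares of £6,000: Niko, Aditi, and Pieter each take £6,000.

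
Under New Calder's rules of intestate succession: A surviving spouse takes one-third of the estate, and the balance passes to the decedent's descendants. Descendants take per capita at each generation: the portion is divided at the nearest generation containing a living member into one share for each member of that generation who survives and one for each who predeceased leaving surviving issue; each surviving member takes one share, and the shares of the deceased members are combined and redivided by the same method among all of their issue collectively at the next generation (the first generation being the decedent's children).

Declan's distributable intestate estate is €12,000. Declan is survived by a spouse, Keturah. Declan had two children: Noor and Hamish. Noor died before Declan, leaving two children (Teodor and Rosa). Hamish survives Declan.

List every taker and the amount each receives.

Keturah takes one-third of €12,000 = €4,000. The remaining €8,000 passes to the descendants.
The descendants' portion (€8,000) is divided at the children's generation into 2 shares of €4,000. Hamish takes €4,000. The remaining share for the deceased Noor (€4,000) is carried to the next generation.
That pool (€4,000) is divided at the grandchildren's generation equally among Teodor and Rosa: €2,000 each.

Keturah: €4,000; Teodor: €2,000; Rosa: €2,000; Hamish: €4,000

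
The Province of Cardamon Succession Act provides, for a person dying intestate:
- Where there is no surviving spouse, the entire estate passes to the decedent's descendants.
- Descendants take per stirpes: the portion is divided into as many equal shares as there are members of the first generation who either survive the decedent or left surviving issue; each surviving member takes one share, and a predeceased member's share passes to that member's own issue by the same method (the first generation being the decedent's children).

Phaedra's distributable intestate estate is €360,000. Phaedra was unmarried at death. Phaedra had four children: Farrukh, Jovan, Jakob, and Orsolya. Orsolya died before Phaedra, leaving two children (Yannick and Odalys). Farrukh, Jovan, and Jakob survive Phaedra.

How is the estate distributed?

The entire €360,000 passes to the descendants.
That amount (€360,000) is divided into 4 shares of €90,000: Farrukh, Jovan, and Jakob each take €90,000; Orsolya's €90,000 share passes to Orsolya's issue.
Orsolya's share (€90,000) is divided into 2 shares of €45,000: Yannick and Odalys each take €45,000.

Farrukh: €90,000; Jovan: €90,000; Jakob: €90,000; Yannick: €45,000; Odalys: €45,000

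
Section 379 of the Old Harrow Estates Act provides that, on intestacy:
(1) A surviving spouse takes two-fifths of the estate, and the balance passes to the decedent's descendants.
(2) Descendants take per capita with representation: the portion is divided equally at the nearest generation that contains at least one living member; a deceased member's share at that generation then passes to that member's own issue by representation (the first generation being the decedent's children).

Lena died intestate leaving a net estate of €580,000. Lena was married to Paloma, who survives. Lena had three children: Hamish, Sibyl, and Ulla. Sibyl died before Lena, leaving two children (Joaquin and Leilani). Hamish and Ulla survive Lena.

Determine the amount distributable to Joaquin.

Paloma takes two-fifths of €580,000 = €232,000. The remaining €348,000 passes to the descendants.
The descendants' portion (€348,000) is divided into 3 shares of €116,000: Hamish and Ulla each take €116,000; Sibyl's €116,000 share passes to Sibyl's issue.
Sibyl's share (€116,000) is divided into 2 shares of €58,000: Joaquin and Leilani each take €58,000.

Joaquin receives €58,000.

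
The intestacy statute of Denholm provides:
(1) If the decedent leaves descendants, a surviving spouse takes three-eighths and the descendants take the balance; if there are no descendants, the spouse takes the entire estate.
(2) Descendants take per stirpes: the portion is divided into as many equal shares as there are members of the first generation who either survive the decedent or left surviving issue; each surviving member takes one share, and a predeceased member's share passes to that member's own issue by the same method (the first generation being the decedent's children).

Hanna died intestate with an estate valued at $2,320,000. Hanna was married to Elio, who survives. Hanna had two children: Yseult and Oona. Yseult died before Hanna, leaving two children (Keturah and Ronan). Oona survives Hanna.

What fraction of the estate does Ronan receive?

Ronan receives 5/32 of the estate.

Elio takes three-eighths of $2,320,000 = $870,000. The remaining $1,450,000 passes to the descendants.
The descendants' portion ($1,450,000) is divided into 2 shares of $725,000: Oona takes $725,000; Yseult's $725,000 share passes to Yseult's issue.
Yseult's share ($725,000) is divided into 2 shares of $362,500: Keturah and Ronan each take $362,500.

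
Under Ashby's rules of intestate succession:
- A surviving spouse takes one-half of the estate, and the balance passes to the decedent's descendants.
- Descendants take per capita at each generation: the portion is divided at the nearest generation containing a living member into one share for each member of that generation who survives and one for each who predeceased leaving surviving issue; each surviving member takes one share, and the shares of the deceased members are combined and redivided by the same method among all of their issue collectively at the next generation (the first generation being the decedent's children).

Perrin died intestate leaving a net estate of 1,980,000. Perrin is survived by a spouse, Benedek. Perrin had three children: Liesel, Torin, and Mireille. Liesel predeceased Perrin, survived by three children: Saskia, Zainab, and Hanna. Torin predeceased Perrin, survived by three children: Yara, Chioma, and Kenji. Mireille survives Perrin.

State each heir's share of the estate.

Benedek: 990,000; Saskia: 110,000; Zainab: 110,000; Hanna: 110,000; Yara: 110,000; Chioma: 110,000; Kenji: 110,000; Mireille: 330,000

Benedek takes one-half of 1,980,000 = 990,000. The remaining 990,000 passes to the descendants.
The descendants' portion (990,000) is divided at the children's generation into 3 shares of 330,000. Mireille takes 330,000. The 2 shares of the deceased (Liesel and Torin) are combined into a pool of 660,000.
That pool (660,000) is divided at the grandchildren's generation equally among Saskia, Zainab, Hanna, Yara, Chioma, and Kenji: 110,000 each.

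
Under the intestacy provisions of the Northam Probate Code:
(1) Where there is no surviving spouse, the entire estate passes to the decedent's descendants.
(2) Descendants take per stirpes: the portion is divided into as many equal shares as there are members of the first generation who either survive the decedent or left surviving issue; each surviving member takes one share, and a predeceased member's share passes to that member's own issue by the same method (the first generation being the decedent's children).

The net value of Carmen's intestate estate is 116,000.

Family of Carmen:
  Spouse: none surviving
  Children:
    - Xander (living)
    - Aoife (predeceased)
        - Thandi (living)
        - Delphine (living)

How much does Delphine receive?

The entire 116,000 passes to the descendants.
That amount (116,000) is divided into 2 shares of 58,000: Xander takes 58,000; Aoife's 58,000 share passes to Aoife's issue.
Aoife's share (58,000) is divided into 2 shares of 29,000: Thandi and Delphine each take 29,000.

Delphine receives 29,000.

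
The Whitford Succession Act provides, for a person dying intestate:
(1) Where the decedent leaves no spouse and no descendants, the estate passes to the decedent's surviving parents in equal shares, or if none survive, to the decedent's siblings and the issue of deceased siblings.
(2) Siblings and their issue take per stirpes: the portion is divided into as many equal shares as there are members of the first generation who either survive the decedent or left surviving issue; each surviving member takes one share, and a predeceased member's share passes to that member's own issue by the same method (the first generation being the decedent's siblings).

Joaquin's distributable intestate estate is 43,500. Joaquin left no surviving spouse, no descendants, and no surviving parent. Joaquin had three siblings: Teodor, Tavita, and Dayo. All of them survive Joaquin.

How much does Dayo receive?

The entire 43,500 passes to the siblings and their issue.
That amount (43,500) is divided into 3 shares of 14,500: Teodor, Tavita, and Dayo each take 14,500.

Dayo receives 14,500.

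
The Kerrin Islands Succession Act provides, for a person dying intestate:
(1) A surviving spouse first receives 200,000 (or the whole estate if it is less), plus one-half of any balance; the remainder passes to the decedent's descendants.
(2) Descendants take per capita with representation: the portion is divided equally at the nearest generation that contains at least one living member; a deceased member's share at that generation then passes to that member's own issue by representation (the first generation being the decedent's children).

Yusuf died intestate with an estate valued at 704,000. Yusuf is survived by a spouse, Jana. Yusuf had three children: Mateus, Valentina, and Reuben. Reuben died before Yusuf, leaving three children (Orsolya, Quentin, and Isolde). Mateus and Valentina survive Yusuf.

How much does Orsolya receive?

Orsolya receives 28,000.

Jana first takes 200,000, leaving a balance of 504,000. Jana then takes one-half of the balance (252,000), for a total of 452,000. The remaining 252,000 passes to the descendants.
The descendants' portion (252,000) is divided into 3 shares of 84,000: Mateus and Valentina each take 84,000; Reuben's 84,000 share passes to Reuben's issue.
Reuben's share (84,000) is divided into 3 shares of 28,000: Orsolya, Quentin, and Isolde each take 28,000.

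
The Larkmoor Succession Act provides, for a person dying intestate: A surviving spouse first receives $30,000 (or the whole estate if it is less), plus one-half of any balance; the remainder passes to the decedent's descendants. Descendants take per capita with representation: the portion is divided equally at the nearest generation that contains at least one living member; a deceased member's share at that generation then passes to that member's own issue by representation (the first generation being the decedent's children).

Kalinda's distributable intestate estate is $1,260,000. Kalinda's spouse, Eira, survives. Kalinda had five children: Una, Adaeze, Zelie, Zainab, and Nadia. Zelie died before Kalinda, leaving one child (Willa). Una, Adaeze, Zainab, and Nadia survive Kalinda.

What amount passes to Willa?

Eira first takes $30,000, leaving a balance of $1,230,000. Eira then takes one-half of the balance ($615,000), for a total of $645,000. The remaining $615,000 passes to the descendants.
The descendants' portion ($615,000) is divided into 5 shares of $123,000: Una, Adaeze, Zainab, and Nadia each take $123,000; Zelie's $123,000 share passes to Zelie's issue.
Zelie's share ($123,000) passes entirely to Willa.

Willa receives $123,000.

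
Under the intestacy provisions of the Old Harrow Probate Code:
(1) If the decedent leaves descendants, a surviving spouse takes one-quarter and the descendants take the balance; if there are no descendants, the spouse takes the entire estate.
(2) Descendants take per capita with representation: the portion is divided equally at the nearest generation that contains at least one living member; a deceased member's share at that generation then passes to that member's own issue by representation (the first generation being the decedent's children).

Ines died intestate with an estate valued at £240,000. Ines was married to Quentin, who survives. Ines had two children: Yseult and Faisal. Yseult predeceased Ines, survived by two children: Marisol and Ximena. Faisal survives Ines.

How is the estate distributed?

Quentin takes one-quarter of £240,000 = £60,000. The remaining £180,000 passes to the descendants.
The descendants' portion (£180,000) is divided into 2 shares of £90,000: Faisal takes £90,000; Yseult's £90,000 share passes to Yseult's issue.
Yseult's share (£90,000) is divided into 2 shares of £45,000: Marisol and Ximena each take £45,000.

Quentin: £60,000; Marisol: £45,000; Ximena: £45,000; Faisal: £90,000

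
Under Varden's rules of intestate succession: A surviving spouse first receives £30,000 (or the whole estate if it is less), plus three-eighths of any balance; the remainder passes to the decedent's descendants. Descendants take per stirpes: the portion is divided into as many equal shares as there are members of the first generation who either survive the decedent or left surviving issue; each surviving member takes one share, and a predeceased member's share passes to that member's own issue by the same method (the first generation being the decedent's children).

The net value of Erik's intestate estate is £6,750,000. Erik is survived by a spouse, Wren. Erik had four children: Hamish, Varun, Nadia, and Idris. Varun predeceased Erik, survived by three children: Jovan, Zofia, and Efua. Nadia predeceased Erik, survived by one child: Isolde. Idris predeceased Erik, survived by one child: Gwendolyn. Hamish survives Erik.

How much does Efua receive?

Efua receives £350,000.

Wren first takes £30,000, leaving a balance of £6,720,000. Wren then takes three-eighths of the balance (£2,520,000), for a total of £2,550,000. The remaining £4,200,000 passes to the descendants.
The descendants' portion (£4,200,000) is divided into 4 shares of £1,050,000: Hamish takes £1,050,000; Varun's £1,050,000 share passes to Varun's issue; Nadia's £1,050,000 share passes to Nadia's issue; Idris's £1,050,000 share passes to Idris's issue.
Varun's share (£1,050,000) is divided into 3 shares of £350,000: Jovan, Zofia, and Efua each take £350,000.
Nadia's share (£1,050,000) passes entirely to Isolde.
Idris's share (£1,050,000) passes entirely to Gwendolyn.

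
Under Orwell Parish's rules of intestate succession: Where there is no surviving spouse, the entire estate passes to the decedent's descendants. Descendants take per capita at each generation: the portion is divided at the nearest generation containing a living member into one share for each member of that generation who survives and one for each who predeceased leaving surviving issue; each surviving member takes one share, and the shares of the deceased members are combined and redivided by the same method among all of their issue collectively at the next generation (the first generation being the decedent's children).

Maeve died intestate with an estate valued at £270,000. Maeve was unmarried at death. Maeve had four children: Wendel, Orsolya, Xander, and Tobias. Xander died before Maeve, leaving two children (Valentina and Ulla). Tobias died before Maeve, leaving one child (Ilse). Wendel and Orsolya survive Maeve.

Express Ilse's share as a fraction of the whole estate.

Ilse receives 1/6 of the estate.

The entire £270,000 passes to the descendants.
That amount (£270,000) is divided at the children's generation into 4 shares of £67,500. Wendel and Orsolya each take £67,500. The 2 shares of the deceased (Xander and Tobias) are combined into a pool of £135,000.
That pool (£135,000) is divided at the grandchildren's generation equally among Valentina, Ulla, and Ilse: £45,000 each.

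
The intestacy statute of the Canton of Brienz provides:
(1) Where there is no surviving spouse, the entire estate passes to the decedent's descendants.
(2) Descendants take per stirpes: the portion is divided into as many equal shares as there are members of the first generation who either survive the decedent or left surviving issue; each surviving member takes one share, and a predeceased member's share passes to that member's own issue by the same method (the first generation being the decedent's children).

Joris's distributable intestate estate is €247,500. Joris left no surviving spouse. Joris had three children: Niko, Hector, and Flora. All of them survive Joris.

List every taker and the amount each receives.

Niko: €82,500; Hector: €82,500; Flora: €82,500

The entire €247,500 passes to the descendants.
That amount (€247,500) is divided into 3 shares of €82,500: Niko, Hector, and Flora each take €82,500.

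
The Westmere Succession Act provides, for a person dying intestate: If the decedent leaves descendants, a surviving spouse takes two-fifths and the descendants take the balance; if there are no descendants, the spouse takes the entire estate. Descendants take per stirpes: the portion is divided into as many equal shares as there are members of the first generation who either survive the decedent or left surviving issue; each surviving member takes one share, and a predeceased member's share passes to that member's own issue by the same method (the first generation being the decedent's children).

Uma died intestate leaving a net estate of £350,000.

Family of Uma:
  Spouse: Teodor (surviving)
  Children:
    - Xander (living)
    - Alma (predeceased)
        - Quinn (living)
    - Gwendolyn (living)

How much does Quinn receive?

Teodor takes two-fifths of £350,000 = £140,000. The remaining £210,000 passes to the descendants.
The descendants' portion (£210,000) is divided into 3 shares of £70,000: Xander and Gwendolyn each take £70,000; Alma's £70,000 share passes to Alma's issue.
Alma's share (£70,000) passes entirely to Quinn.

Quinn receives £70,000.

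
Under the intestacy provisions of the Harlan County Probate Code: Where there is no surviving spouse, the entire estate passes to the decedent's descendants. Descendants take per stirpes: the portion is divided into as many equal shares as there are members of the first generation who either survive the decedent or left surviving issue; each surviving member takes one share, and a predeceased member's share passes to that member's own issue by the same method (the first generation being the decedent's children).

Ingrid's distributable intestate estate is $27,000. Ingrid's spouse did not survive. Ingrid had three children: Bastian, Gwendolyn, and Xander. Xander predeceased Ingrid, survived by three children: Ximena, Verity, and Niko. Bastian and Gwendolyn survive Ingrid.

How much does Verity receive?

Verity receives $3,000.

The entire $27,000 passes to the descendants.
That amount ($27,000) is divided into 3 shares of $9,000: Bastian and Gwendolyn each take $9,000; Xander's $9,000 share passes to Xander's issue.
Xander's share ($9,000) is divided into 3 shares of $3,000: Ximena, Verity, and Niko each take $3,000.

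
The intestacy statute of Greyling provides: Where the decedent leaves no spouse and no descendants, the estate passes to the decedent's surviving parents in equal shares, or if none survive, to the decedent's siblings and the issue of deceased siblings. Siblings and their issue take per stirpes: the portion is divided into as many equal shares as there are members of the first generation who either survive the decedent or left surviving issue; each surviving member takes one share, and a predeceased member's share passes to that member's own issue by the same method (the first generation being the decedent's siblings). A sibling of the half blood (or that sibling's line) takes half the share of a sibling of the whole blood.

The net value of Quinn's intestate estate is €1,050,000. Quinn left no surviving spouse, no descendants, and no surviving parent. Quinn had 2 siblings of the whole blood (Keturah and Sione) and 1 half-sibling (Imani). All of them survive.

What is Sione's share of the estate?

Sione receives €420,000.

The entire €1,050,000 passes to the siblings and their issue.
Counting each half-blood sibling's line as half a unit, there are 5/2 units in €1,050,000, so one unit is €420,000. Whole-blood lines (Keturah and Sione) take €420,000 each; half-blood lines (Imani) take €210,000 each.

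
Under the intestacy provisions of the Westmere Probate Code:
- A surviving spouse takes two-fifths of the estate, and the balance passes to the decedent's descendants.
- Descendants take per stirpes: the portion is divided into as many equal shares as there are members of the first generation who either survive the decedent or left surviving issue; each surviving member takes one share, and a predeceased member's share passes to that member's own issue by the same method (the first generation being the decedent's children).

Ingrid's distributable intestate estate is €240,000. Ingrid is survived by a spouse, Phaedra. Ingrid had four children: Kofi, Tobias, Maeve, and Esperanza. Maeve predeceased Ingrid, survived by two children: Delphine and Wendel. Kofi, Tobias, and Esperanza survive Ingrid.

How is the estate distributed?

Phaedra: €96,000; Kofi: €36,000; Tobias: €36,000; Delphine: €18,000; Wendel: €18,000; Esperanza: €36,000

Phaedra takes two-fifths of €240,000 = €96,000. The remaining €144,000 passes to the descendants.
The descendants' portion (€144,000) is divided into 4 shares of €36,000: Kofi, Tobias, and Esperanza each take €36,000; Maeve's €36,000 share passes to Maeve's issue.
Maeve's share (€36,000) is divided into 2 shares of €18,000: Delphine and Wendel each take €18,000.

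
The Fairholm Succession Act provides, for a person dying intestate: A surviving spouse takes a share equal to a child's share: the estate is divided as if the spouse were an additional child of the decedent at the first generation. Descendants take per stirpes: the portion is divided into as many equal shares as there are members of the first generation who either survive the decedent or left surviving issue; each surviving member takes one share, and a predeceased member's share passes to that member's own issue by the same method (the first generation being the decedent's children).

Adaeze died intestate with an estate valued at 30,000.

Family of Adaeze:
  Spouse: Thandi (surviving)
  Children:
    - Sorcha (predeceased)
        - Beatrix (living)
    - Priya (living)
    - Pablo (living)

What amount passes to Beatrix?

The spouse counts as an additional share at the children's level, so there are 4 primary shares of 7,500. Thandi takes one such share (7,500).
The children's combined portion (22,500) is divided into 3 shares of 7,500: Priya and Pablo each take 7,500; Sorcha's 7,500 share passes to Sorcha's issue.
Sorcha's share (7,500) passes entirely to Beatrix.

Beatrix receives 7,500.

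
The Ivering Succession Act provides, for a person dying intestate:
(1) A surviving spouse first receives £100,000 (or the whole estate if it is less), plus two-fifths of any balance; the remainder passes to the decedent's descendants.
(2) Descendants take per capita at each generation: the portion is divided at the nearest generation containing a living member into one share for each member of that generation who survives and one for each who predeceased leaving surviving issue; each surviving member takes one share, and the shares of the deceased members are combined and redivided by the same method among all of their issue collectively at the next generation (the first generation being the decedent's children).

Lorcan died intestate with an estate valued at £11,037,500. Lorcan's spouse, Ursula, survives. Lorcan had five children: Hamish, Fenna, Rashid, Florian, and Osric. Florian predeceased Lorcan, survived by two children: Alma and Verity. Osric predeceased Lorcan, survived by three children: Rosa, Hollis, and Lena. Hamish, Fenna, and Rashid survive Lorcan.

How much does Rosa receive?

Ursula first takes £100,000, leaving a balance of £10,937,500. Ursula then takes two-fifths of the balance (£4,375,000), for a total of £4,475,000. The remaining £6,562,500 passes to the descendants.
The descendants' portion (£6,562,500) is divided at the children's generation into 5 shares of £1,312,500. Hamish, Fenna, and Rashid each take £1,312,500. The 2 shares of the deceased (Florian and Osric) are combined into a pool of £2,625,000.
That pool (£2,625,000) is divided at the grandchildren's generation equally among Alma, Verity, Rosa, Hollis, and Lena: £525,000 each.

Rosa receives £525,000.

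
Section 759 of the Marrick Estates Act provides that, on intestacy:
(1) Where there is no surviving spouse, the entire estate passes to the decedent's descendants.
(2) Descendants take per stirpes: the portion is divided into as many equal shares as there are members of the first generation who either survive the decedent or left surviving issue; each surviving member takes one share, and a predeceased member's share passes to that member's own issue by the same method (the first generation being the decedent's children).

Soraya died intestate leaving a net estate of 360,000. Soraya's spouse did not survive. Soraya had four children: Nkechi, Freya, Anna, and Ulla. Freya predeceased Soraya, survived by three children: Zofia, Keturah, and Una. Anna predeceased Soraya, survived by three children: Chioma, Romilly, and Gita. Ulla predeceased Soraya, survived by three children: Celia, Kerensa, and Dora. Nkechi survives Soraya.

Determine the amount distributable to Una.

Una receives 30,000.

The entire 360,000 passes to the descendants.
That amount (360,000) is divided into 4 shares of 90,000: Nkechi takes 90,000; Freya's 90,000 share passes to Freya's issue; Anna's 90,000 share passes to Anna's issue; Ulla's 90,000 share passes to Ulla's issue.
Freya's share (90,000) is divided into 3 shares of 30,000: Zofia, Keturah, and Una each take 30,000.
Anna's share (90,000) is divided into 3 shares of 30,000: Chioma, Romilly, and Gita each take 30,000.
Ulla's share (90,000) is divided into 3 shares of 30,000: Celia, Kerensa, and Dora each take 30,000.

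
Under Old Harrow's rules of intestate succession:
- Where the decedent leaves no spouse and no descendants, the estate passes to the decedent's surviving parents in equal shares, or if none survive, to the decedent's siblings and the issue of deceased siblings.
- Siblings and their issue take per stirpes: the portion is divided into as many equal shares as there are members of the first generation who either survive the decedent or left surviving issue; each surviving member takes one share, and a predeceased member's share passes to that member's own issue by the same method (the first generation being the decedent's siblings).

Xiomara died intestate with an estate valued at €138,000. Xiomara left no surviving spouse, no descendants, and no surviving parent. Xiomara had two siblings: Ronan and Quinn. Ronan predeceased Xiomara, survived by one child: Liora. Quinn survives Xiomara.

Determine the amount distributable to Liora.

Liora receives €69,000.

The entire €138,000 passes to the siblings and their issue.
That amount (€138,000) is divided into 2 shares of €69,000: Quinn takes €69,000; Ronan's €69,000 share passes to Ronan's issue.
Ronan's share (€69,000) passes entirely to Liora.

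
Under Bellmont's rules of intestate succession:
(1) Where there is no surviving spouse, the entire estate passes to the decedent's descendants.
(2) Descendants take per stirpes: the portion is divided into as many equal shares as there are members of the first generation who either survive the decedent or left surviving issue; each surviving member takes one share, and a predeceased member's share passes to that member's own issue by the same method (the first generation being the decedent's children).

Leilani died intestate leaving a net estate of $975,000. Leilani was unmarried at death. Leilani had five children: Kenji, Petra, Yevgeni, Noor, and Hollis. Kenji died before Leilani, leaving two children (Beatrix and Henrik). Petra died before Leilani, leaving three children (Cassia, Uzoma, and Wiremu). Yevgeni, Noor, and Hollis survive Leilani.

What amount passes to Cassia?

The entire $975,000 passes to the descendants.
That amount ($975,000) is divided into 5 shares of $195,000: Yevgeni, Noor, and Hollis each take $195,000; Kenji's $195,000 share passes to Kenji's issue; Petra's $195,000 share passes to Petra's issue.
Kenji's share ($195,000) is divided into 2 shares of $97,500: Beatrix and Henrik each take $97,500.
Petra's share ($195,000) is divided into 3 shares of $65,000: Cassia, Uzoma, and Wiremu each take $65,000.

Cassia receives $65,000.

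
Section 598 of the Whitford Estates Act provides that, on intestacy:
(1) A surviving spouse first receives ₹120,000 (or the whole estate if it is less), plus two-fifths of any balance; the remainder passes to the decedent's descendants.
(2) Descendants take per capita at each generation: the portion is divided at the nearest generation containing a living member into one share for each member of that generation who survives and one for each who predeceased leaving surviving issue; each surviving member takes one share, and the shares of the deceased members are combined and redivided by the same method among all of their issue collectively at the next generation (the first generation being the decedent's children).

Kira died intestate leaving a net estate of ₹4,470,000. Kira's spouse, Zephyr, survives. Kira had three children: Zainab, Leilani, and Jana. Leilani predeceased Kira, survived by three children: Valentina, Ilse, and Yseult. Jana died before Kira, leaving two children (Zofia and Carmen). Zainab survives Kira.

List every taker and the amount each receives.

Zephyr: ₹1,860,000; Zainab: ₹870,000; Valentina: ₹348,000; Ilse: ₹348,000; Yseult: ₹348,000; Zofia: ₹348,000; Carmen: ₹348,000

Zephyr first takes ₹120,000, leaving a balance of ₹4,350,000. Zephyr then takes two-fifths of the balance (₹1,740,000), for a total of ₹1,860,000. The remaining ₹2,610,000 passes to the descendants.
The descendants' portion (₹2,610,000) is divided at the children's generation into 3 shares of ₹870,000. Zainab takes ₹870,000. The 2 shares of the deceased (Leilani and Jana) are combined into a pool of ₹1,740,000.
That pool (₹1,740,000) is divided at the grandchildren's generation equally among Valentina, Ilse, Yseult, Zofia, and Carmen: ₹348,000 each.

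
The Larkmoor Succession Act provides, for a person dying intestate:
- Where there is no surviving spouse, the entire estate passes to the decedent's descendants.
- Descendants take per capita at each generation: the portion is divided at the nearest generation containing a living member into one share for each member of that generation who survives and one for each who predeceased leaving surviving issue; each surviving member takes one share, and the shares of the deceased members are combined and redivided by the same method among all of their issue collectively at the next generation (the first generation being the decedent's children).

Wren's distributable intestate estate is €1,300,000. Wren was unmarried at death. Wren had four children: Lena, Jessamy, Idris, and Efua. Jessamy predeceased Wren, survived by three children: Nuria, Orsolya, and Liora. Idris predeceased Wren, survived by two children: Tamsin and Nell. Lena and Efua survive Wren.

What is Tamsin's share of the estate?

Tamsin receives €130,000.

The entire €1,300,000 passes to the descendants.
That amount (€1,300,000) is divided at the children's generation into 4 shares of €325,000. Lena and Efua each take €325,000. The 2 shares of the deceased (Jessamy and Idris) are combined into a pool of €650,000.
That pool (€650,000) is divided at the grandchildren's generation equally among Nuria, Orsolya, Liora, Tamsin, and Nell: €130,000 each.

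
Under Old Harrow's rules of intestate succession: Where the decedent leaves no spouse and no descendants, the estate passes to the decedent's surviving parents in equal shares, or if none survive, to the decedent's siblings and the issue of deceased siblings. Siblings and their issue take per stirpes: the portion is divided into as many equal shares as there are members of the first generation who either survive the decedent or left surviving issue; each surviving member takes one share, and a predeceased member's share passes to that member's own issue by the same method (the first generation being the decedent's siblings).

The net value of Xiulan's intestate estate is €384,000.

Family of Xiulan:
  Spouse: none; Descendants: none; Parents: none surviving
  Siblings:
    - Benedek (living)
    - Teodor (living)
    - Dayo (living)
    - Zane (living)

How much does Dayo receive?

The entire €384,000 passes to the siblings and their issue.
That amount (€384,000) is divided into 4 shares of €96,000: Benedek, Teodor, Dayo, and Zane each take €96,000.

Dayo receives €96,000.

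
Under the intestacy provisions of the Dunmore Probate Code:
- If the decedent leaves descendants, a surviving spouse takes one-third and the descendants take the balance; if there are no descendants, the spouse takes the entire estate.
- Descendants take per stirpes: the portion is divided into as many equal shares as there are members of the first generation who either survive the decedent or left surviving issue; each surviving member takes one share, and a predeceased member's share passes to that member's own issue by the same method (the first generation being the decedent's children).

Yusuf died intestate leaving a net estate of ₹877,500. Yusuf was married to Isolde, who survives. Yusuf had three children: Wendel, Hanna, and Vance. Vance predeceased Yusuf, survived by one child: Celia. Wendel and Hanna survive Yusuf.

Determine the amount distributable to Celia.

Isolde takes one-third of ₹877,500 = ₹292,500. The remaining ₹585,000 passes to the descendants.
The descendants' portion (₹585,000) is divided into 3 shares of ₹195,000: Wendel and Hanna each take ₹195,000; Vance's ₹195,000 share passes to Vance's issue.
Vance's share (₹195,000) passes entirely to Celia.

Celia receives ₹195,000.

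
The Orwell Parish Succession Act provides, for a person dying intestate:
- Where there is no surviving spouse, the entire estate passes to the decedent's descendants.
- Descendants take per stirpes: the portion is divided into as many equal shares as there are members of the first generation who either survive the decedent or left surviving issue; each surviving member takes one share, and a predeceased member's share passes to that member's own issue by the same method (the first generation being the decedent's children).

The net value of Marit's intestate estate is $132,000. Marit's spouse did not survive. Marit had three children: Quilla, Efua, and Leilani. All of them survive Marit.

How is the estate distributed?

The entire $132,000 passes to the descendants.
That amount ($132,000) is divided into 3 shares of $44,000: Quilla, Efua, and Leilani each take $44,000.

Quilla: $44,000; Efua: $44,000; Leilani: $44,000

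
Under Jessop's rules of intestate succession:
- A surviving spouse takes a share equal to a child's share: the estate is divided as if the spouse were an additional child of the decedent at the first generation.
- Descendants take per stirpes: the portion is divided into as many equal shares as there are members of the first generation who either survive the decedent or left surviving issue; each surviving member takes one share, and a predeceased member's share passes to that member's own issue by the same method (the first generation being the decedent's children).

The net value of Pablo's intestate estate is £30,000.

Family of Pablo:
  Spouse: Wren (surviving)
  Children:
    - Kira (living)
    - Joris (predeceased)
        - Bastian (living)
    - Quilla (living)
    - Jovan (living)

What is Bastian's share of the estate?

Bastian receives £6,000.

The spouse counts as an additional share at the children's level, so there are 5 primary shares of £6,000. Wren takes one such share (£6,000).
The children's combined portion (£24,000) is divided into 4 shares of £6,000: Kira, Quilla, and Jovan each take £6,000; Joris's £6,000 share passes to Joris's issue.
Joris's share (£6,000) passes entirely to Bastian.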